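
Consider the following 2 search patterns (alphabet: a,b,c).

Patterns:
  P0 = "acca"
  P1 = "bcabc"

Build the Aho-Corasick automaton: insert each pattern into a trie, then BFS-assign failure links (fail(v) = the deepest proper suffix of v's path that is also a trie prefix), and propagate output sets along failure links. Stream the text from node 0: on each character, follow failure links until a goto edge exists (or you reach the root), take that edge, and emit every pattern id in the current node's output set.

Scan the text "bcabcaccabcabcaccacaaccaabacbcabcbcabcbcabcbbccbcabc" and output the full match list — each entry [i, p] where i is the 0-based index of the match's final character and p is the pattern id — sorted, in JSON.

Build:
Trie (insert patterns):
  0='ε' goto a→1 b→5
  1='a' goto c→2
  2='ac' goto c→3
  3='acc' goto a→4
  4='acca' goto ·  ←P0
  5='b' goto c→6
  6='bc' goto a→7
  7='bca' goto b→8
  8='bcab' goto c→9
  9='bcabc' goto ·  ←P1

Failure links (BFS by depth):
  fail(1) 'a': from fail(0)=0 chase 'a': 0 ⇒ 0;  out=∅∪out(0)=∅
  fail(5) 'b': from fail(0)=0 chase 'b': 0 ⇒ 0;  out=∅∪out(0)=∅
  fail(2) 'ac': from fail(1)=0 chase 'c': 0 ⇒ 0;  out=∅∪out(0)=∅
  fail(6) 'bc': from fail(5)=0 chase 'c': 0 ⇒ 0;  out=∅∪out(0)=∅
  fail(3) 'acc': from fail(2)=0 chase 'c': 0 ⇒ 0;  out=∅∪out(0)=∅
  fail(7) 'bca': from fail(6)=0 chase 'a': 0 ⇒ 1;  out=∅∪out(1)=∅
  fail(4) 'acca': from fail(3)=0 chase 'a': 0 ⇒ 1;  out={0}∪out(1)={0}
  fail(8) 'bcab': from fail(7)=1 chase 'b': 1→0 ⇒ 5;  out=∅∪out(5)=∅
  fail(9) 'bcabc': from fail(8)=5 chase 'c': 5 ⇒ 6;  out={1}∪out(6)={1}

Scan:
[0] read 'b'  n0⇒n5
[1] read 'c'  n5⇒n6
[2] read 'a'  n6⇒n7
[3] read 'b'  n7⇒n8
[4] read 'c'  n8⇒n9  emit P1@[0:4]
[5] read 'a'  n9⇒n7 (fail-walked)
[6] read 'c'  n7⇒n2 (fail-walked)
[7] read 'c'  n2⇒n3
[8] read 'a'  n3⇒n4  emit P0@[5:8]
[9] read 'b'  n4⇒n5 (fail-walked)
[10] read 'c'  n5⇒n6
[11] read 'a'  n6⇒n7
[12] read 'b'  n7⇒n8
[13] read 'c'  n8⇒n9  emit P1@[9:13]
[14] read 'a'  n9⇒n7 (fail-walked)
[15] read 'c'  n7⇒n2 (fail-walked)
[16] read 'c'  n2⇒n3
[17] read 'a'  n3⇒n4  emit P0@[14:17]
[18] read 'c'  n4⇒n2 (fail-walked)
[19] read 'a'  n2⇒n1 (fail-walked)
[20] read 'a'  n1⇒n1 (fail-walked)
[21] read 'c'  n1⇒n2
[22] read 'c'  n2⇒n3
[23] read 'a'  n3⇒n4  emit P0@[20:23]
[24] read 'a'  n4⇒n1 (fail-walked)
[25] read 'b'  n1⇒n5 (fail-walked)
[26] read 'a'  n5⇒n1 (fail-walked)
[27] read 'c'  n1⇒n2
[28] read 'b'  n2⇒n5 (fail-walked)
[29] read 'c'  n5⇒n6
[30] read 'a'  n6⇒n7
[31] read 'b'  n7⇒n8
[32] read 'c'  n8⇒n9  emit P1@[28:32]
[33] read 'b'  n9⇒n5 (fail-walked)
[34] read 'c'  n5⇒n6
[35] read 'a'  n6⇒n7
[36] read 'b'  n7⇒n8
[37] read 'c'  n8⇒n9  emit P1@[33:37]
[38] read 'b'  n9⇒n5 (fail-walked)
[39] read 'c'  n5⇒n6
[40] read 'a'  n6⇒n7
[41] read 'b'  n7⇒n8
[42] read 'c'  n8⇒n9  emit P1@[38:42]
[43] read 'b'  n9⇒n5 (fail-walked)
[44] read 'b'  n5⇒n5 (fail-walked)
[45] read 'c'  n5⇒n6
[46] read 'c'  n6⇒n0 (fail-walked)
[47] read 'b'  n0⇒n5
[48] read 'c'  n5⇒n6
[49] read 'a'  n6⇒n7
[50] read 'b'  n7⇒n8
[51] read 'c'  n8⇒n9  emit P1@[47:51]

Matches: [[4,1],[8,0],[13,1],[17,0],[23,0],[32,1],[37,1],[42,1],[51,1]]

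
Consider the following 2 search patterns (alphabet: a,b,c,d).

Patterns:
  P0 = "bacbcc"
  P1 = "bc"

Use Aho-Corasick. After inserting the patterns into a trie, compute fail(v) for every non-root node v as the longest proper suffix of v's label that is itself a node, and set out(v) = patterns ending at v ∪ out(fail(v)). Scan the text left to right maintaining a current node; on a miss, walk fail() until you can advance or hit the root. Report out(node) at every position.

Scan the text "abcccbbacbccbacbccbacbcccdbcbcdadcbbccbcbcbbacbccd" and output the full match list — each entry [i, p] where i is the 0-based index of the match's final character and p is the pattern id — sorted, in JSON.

Construct AC machine:
Trie nodes:
  0='ε' goto b→1
  1='b' goto a→2 c→7
  2='ba' goto c→3
  3='bac' goto b→4
  4='bacb' goto c→5
  5='bacbc' goto c→6
  6='bacbcc' goto ·  [P0 ends]
  7='bc' goto ·  [P1 ends]

Failure links (BFS by depth):
  fail(1) 'b': from fail(0)=0 chase 'b': 0 ⇒ 0;  out=∅∪out(0)=∅
  fail(2) 'ba': from fail(1)=0 chase 'a': 0 ⇒ 0;  out=∅∪out(0)=∅
  fail(7) 'bc': from fail(1)=0 chase 'c': 0 ⇒ 0;  out={1}∪out(0)={1}
  fail(3) 'bac': from fail(2)=0 chase 'c': 0 ⇒ 0;  out=∅∪out(0)=∅
  fail(4) 'bacb': from fail(3)=0 chase 'b': 0 ⇒ 1;  out=∅∪out(1)=∅
  fail(5) 'bacbc': from fail(4)=1 chase 'c': 1 ⇒ 7;  out=∅∪out(7)={1}
  fail(6) 'bacbcc': from fail(5)=7 chase 'c': 7→0 ⇒ 0;  out={0}∪out(0)={0}

Text stream:
pos 0 'a': at 0
pos 1 'b': at 1
pos 2 'c': at 7  ** P1@[1:2]
pos 3 'c': at 0 ·f
pos 4 'c': at 0
pos 5 'b': at 1
pos 6 'b': at 1 ·f
pos 7 'a': at 2
pos 8 'c': at 3
pos 9 'b': at 4
pos 10 'c': at 5  ** P1@[9:10]
pos 11 'c': at 6  ** P0@[6:11]
pos 12 'b': at 1 ·f
pos 13 'a': at 2
pos 14 'c': at 3
pos 15 'b': at 4
pos 16 'c': at 5  ** P1@[15:16]
pos 17 'c': at 6  ** P0@[12:17]
pos 18 'b': at 1 ·f
pos 19 'a': at 2
pos 20 'c': at 3
pos 21 'b': at 4
pos 22 'c': at 5  ** P1@[21:22]
pos 23 'c': at 6  ** P0@[18:23]
pos 24 'c': at 0 ·f
pos 25 'd': at 0
pos 26 'b': at 1
pos 27 'c': at 7  ** P1@[26:27]
pos 28 'b': at 1 ·f
pos 29 'c': at 7  ** P1@[28:29]
pos 30 'd': at 0 ·f
pos 31 'a': at 0
pos 32 'd': at 0
pos 33 'c': at 0
pos 34 'b': at 1
pos 35 'b': at 1 ·f
pos 36 'c': at 7  ** P1@[35:36]
pos 37 'c': at 0 ·f
pos 38 'b': at 1
pos 39 'c': at 7  ** P1@[38:39]
pos 40 'b': at 1 ·f
pos 41 'c': at 7  ** P1@[40:41]
pos 42 'b': at 1 ·f
pos 43 'b': at 1 ·f
pos 44 'a': at 2
pos 45 'c': at 3
pos 46 'b': at 4
pos 47 'c': at 5  ** P1@[46:47]
pos 48 'c': at 6  ** P0@[43:48]
pos 49 'd': at 0 ·f

Matches: [[2,1],[10,1],[11,0],[16,1],[17,0],[22,1],[23,0],[27,1],[29,1],[36,1],[39,1],[41,1],[47,1],[48,0]]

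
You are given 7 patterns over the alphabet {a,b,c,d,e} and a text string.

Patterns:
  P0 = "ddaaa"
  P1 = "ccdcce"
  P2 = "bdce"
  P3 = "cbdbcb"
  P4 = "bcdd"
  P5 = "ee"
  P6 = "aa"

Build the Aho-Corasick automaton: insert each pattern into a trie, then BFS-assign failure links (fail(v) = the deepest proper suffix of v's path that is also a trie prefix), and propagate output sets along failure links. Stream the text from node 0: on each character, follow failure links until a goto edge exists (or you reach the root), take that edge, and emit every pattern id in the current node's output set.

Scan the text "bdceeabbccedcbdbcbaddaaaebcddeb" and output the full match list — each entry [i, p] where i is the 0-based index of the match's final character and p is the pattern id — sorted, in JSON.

Build automaton:
Trie (insert patterns):
  n0 'ε': a→26 b→12 c→6 d→1 e→24
  n1 'd': d→2
  n2 'dd': a→3
  n3 'dda': a→4
  n4 'ddaa': a→5
  n5 'ddaaa': ·  ←P0
  n6 'c': b→16 c→7
  n7 'cc': d→8
  n8 'ccd': c→9
  n9 'ccdc': c→10
  n10 'ccdcc': e→11
  n11 'ccdcce': ·  ←P1
  n12 'b': c→21 d→13
  n13 'bd': c→14
  n14 'bdc': e→15
  n15 'bdce': ·  ←P2
  n16 'cb': d→17
  n17 'cbd': b→18
  n18 'cbdb': c→19
  n19 'cbdbc': b→20
  n20 'cbdbcb': ·  ←P3
  n21 'bc': d→22
  n22 'bcd': d→23
  n23 'bcdd': ·  ←P4
  n24 'e': e→25
  n25 'ee': ·  ←P5
  n26 'a': a→27
  n27 'aa': ·  ←P6

Failure links (BFS by depth):
  n1('d'): parent n0 fail=0; on 'd' 0 → fail=0;  out ∅∪∅=∅
  n6('c'): parent n0 fail=0; on 'c' 0 → fail=0;  out ∅∪∅=∅
  n12('b'): parent n0 fail=0; on 'b' 0 → fail=0;  out ∅∪∅=∅
  n24('e'): parent n0 fail=0; on 'e' 0 → fail=0;  out ∅∪∅=∅
  n26('a'): parent n0 fail=0; on 'a' 0 → fail=0;  out ∅∪∅=∅
  n2('dd'): parent n1 fail=0; on 'd' 0 → fail=1;  out ∅∪∅=∅
  n7('cc'): parent n6 fail=0; on 'c' 0 → fail=6;  out ∅∪∅=∅
  n13('bd'): parent n12 fail=0; on 'd' 0 → fail=1;  out ∅∪∅=∅
  n16('cb'): parent n6 fail=0; on 'b' 0 → fail=12;  out ∅∪∅=∅
  n21('bc'): parent n12 fail=0; on 'c' 0 → fail=6;  out ∅∪∅=∅
  n25('ee'): parent n24 fail=0; on 'e' 0 → fail=24;  out {5}∪∅={5}
  n27('aa'): parent n26 fail=0; on 'a' 0 → fail=26;  out {6}∪∅={6}
  n3('dda'): parent n2 fail=1; on 'a' 1→0 → fail=26;  out ∅∪∅=∅
  n8('ccd'): parent n7 fail=6; on 'd' 6→0 → fail=1;  out ∅∪∅=∅
  n14('bdc'): parent n13 fail=1; on 'c' 1→0 → fail=6;  out ∅∪∅=∅
  n17('cbd'): parent n16 fail=12; on 'd' 12 → fail=13;  out ∅∪∅=∅
  n22('bcd'): parent n21 fail=6; on 'd' 6→0 → fail=1;  out ∅∪∅=∅
  n4('ddaa'): parent n3 fail=26; on 'a' 26 → fail=27;  out ∅∪{6}={6}
  n9('ccdc'): parent n8 fail=1; on 'c' 1→0 → fail=6;  out ∅∪∅=∅
  n15('bdce'): parent n14 fail=6; on 'e' 6→0 → fail=24;  out {2}∪∅={2}
  n18('cbdb'): parent n17 fail=13; on 'b' 13→1→0 → fail=12;  out ∅∪∅=∅
  n23('bcdd'): parent n22 fail=1; on 'd' 1 → fail=2;  out {4}∪∅={4}
  n5('ddaaa'): parent n4 fail=27; on 'a' 27→26 → fail=27;  out {0}∪{6}={0,6}
  n10('ccdcc'): parent n9 fail=6; on 'c' 6 → fail=7;  out ∅∪∅=∅
  n19('cbdbc'): parent n18 fail=12; on 'c' 12 → fail=21;  out ∅∪∅=∅
  n11('ccdcce'): parent n10 fail=7; on 'e' 7→6→0 → fail=24;  out {1}∪∅={1}
  n20('cbdbcb'): parent n19 fail=21; on 'b' 21→6 → fail=16;  out {3}∪∅={3}

Run:
i=0 'b': node 0→12
i=1 'd': node 12→13
i=2 'c': node 13→14
i=3 'e': node 14→15  ** P2@[0:3]
i=4 'e': node 15→25 (fail-walked)  ** P5@[3:4]
i=5 'a': node 25→26 (fail-walked)
i=6 'b': node 26→12 (fail-walked)
i=7 'b': node 12→12 (fail-walked)
i=8 'c': node 12→21
i=9 'c': node 21→7 (fail-walked)
i=10 'e': node 7→24 (fail-walked)
i=11 'd': node 24→1 (fail-walked)
i=12 'c': node 1→6 (fail-walked)
i=13 'b': node 6→16
i=14 'd': node 16→17
i=15 'b': node 17→18
i=16 'c': node 18→19
i=17 'b': node 19→20  ** P3@[12:17]
i=18 'a': node 20→26 (fail-walked)
i=19 'd': node 26→1 (fail-walked)
i=20 'd': node 1→2
i=21 'a': node 2→3
i=22 'a': node 3→4  ** P6@[21:22]
i=23 'a': node 4→5  ** P0@[19:23],P6@[22:23]
i=24 'e': node 5→24 (fail-walked)
i=25 'b': node 24→12 (fail-walked)
i=26 'c': node 12→21
i=27 'd': node 21→22
i=28 'd': node 22→23  ** P4@[25:28]
i=29 'e': node 23→24 (fail-walked)
i=30 'b': node 24→12 (fail-walked)

Result: [[3,2],[4,5],[17,3],[22,6],[23,0],[23,6],[28,4]]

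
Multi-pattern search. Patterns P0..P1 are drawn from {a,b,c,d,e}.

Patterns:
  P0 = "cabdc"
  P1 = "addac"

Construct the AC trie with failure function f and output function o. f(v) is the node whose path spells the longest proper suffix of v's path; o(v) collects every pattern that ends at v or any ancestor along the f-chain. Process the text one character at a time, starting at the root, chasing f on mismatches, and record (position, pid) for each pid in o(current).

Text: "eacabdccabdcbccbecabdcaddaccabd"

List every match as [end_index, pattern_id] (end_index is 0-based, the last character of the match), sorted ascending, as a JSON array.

Construct AC machine:
Trie nodes:
  n0 'ε': a→6 c→1
  n1 'c': a→2
  n2 'ca': b→3
  n3 'cab': d→4
  n4 'cabd': c→5
  n5 'cabdc': ·  [P0 ends]
  n6 'a': d→7
  n7 'ad': d→8
  n8 'add': a→9
  n9 'adda': c→10
  n10 'addac': ·  [P1 ends]

BFS fail/out derivation:
  fail(1) 'c': from fail(0)=0 chase 'c': 0 ⇒ 0;  out=∅∪out(0)=∅
  fail(6) 'a': from fail(0)=0 chase 'a': 0 ⇒ 0;  out=∅∪out(0)=∅
  fail(2) 'ca': from fail(1)=0 chase 'a': 0 ⇒ 6;  out=∅∪out(6)=∅
  fail(7) 'ad': from fail(6)=0 chase 'd': 0 ⇒ 0;  out=∅∪out(0)=∅
  fail(3) 'cab': from fail(2)=6 chase 'b': 6→0 ⇒ 0;  out=∅∪out(0)=∅
  fail(8) 'add': from fail(7)=0 chase 'd': 0 ⇒ 0;  out=∅∪out(0)=∅
  fail(4) 'cabd': from fail(3)=0 chase 'd': 0 ⇒ 0;  out=∅∪out(0)=∅
  fail(9) 'adda': from fail(8)=0 chase 'a': 0 ⇒ 6;  out=∅∪out(6)=∅
  fail(5) 'cabdc': from fail(4)=0 chase 'c': 0 ⇒ 1;  out={0}∪out(1)={0}
  fail(10) 'addac': from fail(9)=6 chase 'c': 6→0 ⇒ 1;  out={1}∪out(1)={1}

Text stream:
i=0 'e': node 0→0
i=1 'a': node 0→6
i=2 'c': node 6→1 (via fail)
i=3 'a': node 1→2
i=4 'b': node 2→3
i=5 'd': node 3→4
i=6 'c': node 4→5  → match P0@[2:6]
i=7 'c': node 5→1 (via fail)
i=8 'a': node 1→2
i=9 'b': node 2→3
i=10 'd': node 3→4
i=11 'c': node 4→5  → match P0@[7:11]
i=12 'b': node 5→0 (via fail)
i=13 'c': node 0→1
i=14 'c': node 1→1 (via fail)
i=15 'b': node 1→0 (via fail)
i=16 'e': node 0→0
i=17 'c': node 0→1
i=18 'a': node 1→2
i=19 'b': node 2→3
i=20 'd': node 3→4
i=21 'c': node 4→5  → match P0@[17:21]
i=22 'a': node 5→2 (via fail)
i=23 'd': node 2→7 (via fail)
i=24 'd': node 7→8
i=25 'a': node 8→9
i=26 'c': node 9→10  → match P1@[22:26]
i=27 'c': node 10→1 (via fail)
i=28 'a': node 1→2
i=29 'b': node 2→3
i=30 'd': node 3→4

Matches: [[6,0],[11,0],[21,0],[26,1]]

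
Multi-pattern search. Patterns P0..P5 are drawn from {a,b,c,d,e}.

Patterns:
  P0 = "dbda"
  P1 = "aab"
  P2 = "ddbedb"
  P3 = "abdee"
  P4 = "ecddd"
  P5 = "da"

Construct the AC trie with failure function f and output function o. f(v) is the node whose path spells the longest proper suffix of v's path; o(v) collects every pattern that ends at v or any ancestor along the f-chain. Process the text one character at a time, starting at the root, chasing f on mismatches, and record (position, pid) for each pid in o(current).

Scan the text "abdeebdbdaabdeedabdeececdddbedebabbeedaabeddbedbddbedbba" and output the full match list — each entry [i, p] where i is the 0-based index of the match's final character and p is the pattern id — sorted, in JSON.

Construct AC machine:
Trie nodes:
  n0 'ε': a→5 d→1 e→17
  n1 'd': a→22 b→2 d→8
  n2 'db': d→3
  n3 'dbd': a→4
  n4 'dbda': ·  [P0 ends]
  n5 'a': a→6 b→13
  n6 'aa': b→7
  n7 'aab': ·  [P1 ends]
  n8 'dd': b→9
  n9 'ddb': e→10
  n10 'ddbe': d→11
  n11 'ddbed': b→12
  n12 'ddbedb': ·  [P2 ends]
  n13 'ab': d→14
  n14 'abd': e→15
  n15 'abde': e→16
  n16 'abdee': ·  [P3 ends]
  n17 'e': c→18
  n18 'ec': d→19
  n19 'ecd': d→20
  n20 'ecdd': d→21
  n21 'ecddd': ·  [P4 ends]
  n22 'da': ·  [P5 ends]

Failure links (BFS by depth):
  fail(1) 'd': from fail(0)=0 chase 'd': 0 ⇒ 0;  out=∅∪out(0)=∅
  fail(5) 'a': from fail(0)=0 chase 'a': 0 ⇒ 0;  out=∅∪out(0)=∅
  fail(17) 'e': from fail(0)=0 chase 'e': 0 ⇒ 0;  out=∅∪out(0)=∅
  fail(2) 'db': from fail(1)=0 chase 'b': 0 ⇒ 0;  out=∅∪out(0)=∅
  fail(6) 'aa': from fail(5)=0 chase 'a': 0 ⇒ 5;  out=∅∪out(5)=∅
  fail(8) 'dd': from fail(1)=0 chase 'd': 0 ⇒ 1;  out=∅∪out(1)=∅
  fail(13) 'ab': from fail(5)=0 chase 'b': 0 ⇒ 0;  out=∅∪out(0)=∅
  fail(18) 'ec': from fail(17)=0 chase 'c': 0 ⇒ 0;  out=∅∪out(0)=∅
  fail(22) 'da': from fail(1)=0 chase 'a': 0 ⇒ 5;  out={5}∪out(5)={5}
  fail(3) 'dbd': from fail(2)=0 chase 'd': 0 ⇒ 1;  out=∅∪out(1)=∅
  fail(7) 'aab': from fail(6)=5 chase 'b': 5 ⇒ 13;  out={1}∪out(13)={1}
  fail(9) 'ddb': from fail(8)=1 chase 'b': 1 ⇒ 2;  out=∅∪out(2)=∅
  fail(14) 'abd': from fail(13)=0 chase 'd': 0 ⇒ 1;  out=∅∪out(1)=∅
  fail(19) 'ecd': from fail(18)=0 chase 'd': 0 ⇒ 1;  out=∅∪out(1)=∅
  fail(4) 'dbda': from fail(3)=1 chase 'a': 1 ⇒ 22;  out={0}∪out(22)={0,5}
  fail(10) 'ddbe': from fail(9)=2 chase 'e': 2→0 ⇒ 17;  out=∅∪out(17)=∅
  fail(15) 'abde': from fail(14)=1 chase 'e': 1→0 ⇒ 17;  out=∅∪out(17)=∅
  fail(20) 'ecdd': from fail(19)=1 chase 'd': 1 ⇒ 8;  out=∅∪out(8)=∅
  fail(11) 'ddbed': from fail(10)=17 chase 'd': 17→0 ⇒ 1;  out=∅∪out(1)=∅
  fail(16) 'abdee': from fail(15)=17 chase 'e': 17→0 ⇒ 17;  out={3}∪out(17)={3}
  fail(21) 'ecddd': from fail(20)=8 chase 'd': 8→1 ⇒ 8;  out={4}∪out(8)={4}
  fail(12) 'ddbedb': from fail(11)=1 chase 'b': 1 ⇒ 2;  out={2}∪out(2)={2}

Text stream:
pos 0 'a': at 5
pos 1 'b': at 13
pos 2 'd': at 14
pos 3 'e': at 15
pos 4 'e': at 16  → match P3@[0:4]
pos 5 'b': at 0 (via fail)
pos 6 'd': at 1
pos 7 'b': at 2
pos 8 'd': at 3
pos 9 'a': at 4  → match P0@[6:9],P5@[8:9]
pos 10 'a': at 6 (via fail)
pos 11 'b': at 7  → match P1@[9:11]
pos 12 'd': at 14 (via fail)
pos 13 'e': at 15
pos 14 'e': at 16  → match P3@[10:14]
pos 15 'd': at 1 (via fail)
pos 16 'a': at 22  → match P5@[15:16]
pos 17 'b': at 13 (via fail)
pos 18 'd': at 14
pos 19 'e': at 15
pos 20 'e': at 16  → match P3@[16:20]
pos 21 'c': at 18 (via fail)
pos 22 'e': at 17 (via fail)
pos 23 'c': at 18
pos 24 'd': at 19
pos 25 'd': at 20
pos 26 'd': at 21  → match P4@[22:26]
pos 27 'b': at 9 (via fail)
pos 28 'e': at 10
pos 29 'd': at 11
pos 30 'e': at 17 (via fail)
pos 31 'b': at 0 (via fail)
pos 32 'a': at 5
pos 33 'b': at 13
pos 34 'b': at 0 (via fail)
pos 35 'e': at 17
pos 36 'e': at 17 (via fail)
pos 37 'd': at 1 (via fail)
pos 38 'a': at 22  → match P5@[37:38]
pos 39 'a': at 6 (via fail)
pos 40 'b': at 7  → match P1@[38:40]
pos 41 'e': at 17 (via fail)
pos 42 'd': at 1 (via fail)
pos 43 'd': at 8
pos 44 'b': at 9
pos 45 'e': at 10
pos 46 'd': at 11
pos 47 'b': at 12  → match P2@[42:47]
pos 48 'd': at 3 (via fail)
pos 49 'd': at 8 (via fail)
pos 50 'b': at 9
pos 51 'e': at 10
pos 52 'd': at 11
pos 53 'b': at 12  → match P2@[48:53]
pos 54 'b': at 0 (via fail)
pos 55 'a': at 5

All matches (sorted): [[4,3],[9,0],[9,5],[11,1],[14,3],[16,5],[20,3],[26,4],[38,5],[40,1],[47,2],[53,2]]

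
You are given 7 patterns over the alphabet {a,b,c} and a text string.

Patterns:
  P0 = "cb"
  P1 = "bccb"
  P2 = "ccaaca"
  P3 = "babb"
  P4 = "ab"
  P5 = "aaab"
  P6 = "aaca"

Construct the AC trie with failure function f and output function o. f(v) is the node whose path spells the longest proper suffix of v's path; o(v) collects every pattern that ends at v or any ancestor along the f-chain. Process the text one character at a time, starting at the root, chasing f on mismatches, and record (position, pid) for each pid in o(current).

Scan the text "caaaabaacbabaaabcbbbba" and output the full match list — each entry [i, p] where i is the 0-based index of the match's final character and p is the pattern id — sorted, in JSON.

Build:
Trie nodes:
  n0 'ε': a→15 b→3 c→1
  n1 'c': b→2 c→7
  n2 'cb': ·  [P0 ends]
  n3 'b': a→12 c→4
  n4 'bc': c→5
  n5 'bcc': b→6
  n6 'bccb': ·  [P1 ends]
  n7 'cc': a→8
  n8 'cca': a→9
  n9 'ccaa': c→10
  n10 'ccaac': a→11
  n11 'ccaaca': ·  [P2 ends]
  n12 'ba': b→13
  n13 'bab': b→14
  n14 'babb': ·  [P3 ends]
  n15 'a': a→17 b→16
  n16 'ab': ·  [P4 ends]
  n17 'aa': a→18 c→20
  n18 'aaa': b→19
  n19 'aaab': ·  [P5 ends]
  n20 'aac': a→21
  n21 'aaca': ·  [P6 ends]

Failure links (BFS by depth):
  fail(1) 'c': from fail(0)=0 chase 'c': 0 ⇒ 0;  out=∅∪out(0)=∅
  fail(3) 'b': from fail(0)=0 chase 'b': 0 ⇒ 0;  out=∅∪out(0)=∅
  fail(15) 'a': from fail(0)=0 chase 'a': 0 ⇒ 0;  out=∅∪out(0)=∅
  fail(2) 'cb': from fail(1)=0 chase 'b': 0 ⇒ 3;  out={0}∪out(3)={0}
  fail(4) 'bc': from fail(3)=0 chase 'c': 0 ⇒ 1;  out=∅∪out(1)=∅
  fail(7) 'cc': from fail(1)=0 chase 'c': 0 ⇒ 1;  out=∅∪out(1)=∅
  fail(12) 'ba': from fail(3)=0 chase 'a': 0 ⇒ 15;  out=∅∪out(15)=∅
  fail(16) 'ab': from fail(15)=0 chase 'b': 0 ⇒ 3;  out={4}∪out(3)={4}
  fail(17) 'aa': from fail(15)=0 chase 'a': 0 ⇒ 15;  out=∅∪out(15)=∅
  fail(5) 'bcc': from fail(4)=1 chase 'c': 1 ⇒ 7;  out=∅∪out(7)=∅
  fail(8) 'cca': from fail(7)=1 chase 'a': 1→0 ⇒ 15;  out=∅∪out(15)=∅
  fail(13) 'bab': from fail(12)=15 chase 'b': 15 ⇒ 16;  out=∅∪out(16)={4}
  fail(18) 'aaa': from fail(17)=15 chase 'a': 15 ⇒ 17;  out=∅∪out(17)=∅
  fail(20) 'aac': from fail(17)=15 chase 'c': 15→0 ⇒ 1;  out=∅∪out(1)=∅
  fail(6) 'bccb': from fail(5)=7 chase 'b': 7→1 ⇒ 2;  out={1}∪out(2)={0,1}
  fail(9) 'ccaa': from fail(8)=15 chase 'a': 15 ⇒ 17;  out=∅∪out(17)=∅
  fail(14) 'babb': from fail(13)=16 chase 'b': 16→3→0 ⇒ 3;  out={3}∪out(3)={3}
  fail(19) 'aaab': from fail(18)=17 chase 'b': 17→15 ⇒ 16;  out={5}∪out(16)={4,5}
  fail(21) 'aaca': from fail(20)=1 chase 'a': 1→0 ⇒ 15;  out={6}∪out(15)={6}
  fail(10) 'ccaac': from fail(9)=17 chase 'c': 17 ⇒ 20;  out=∅∪out(20)=∅
  fail(11) 'ccaaca': from fail(10)=20 chase 'a': 20 ⇒ 21;  out={2}∪out(21)={2,6}

Run:
[0] read 'c'  n0⇒n1
[1] read 'a'  n1⇒n15 ·f
[2] read 'a'  n15⇒n17
[3] read 'a'  n17⇒n18
[4] read 'a'  n18⇒n18 ·f
[5] read 'b'  n18⇒n19  → match P4@[4:5],P5@[2:5]
[6] read 'a'  n19⇒n12 ·f
[7] read 'a'  n12⇒n17 ·f
[8] read 'c'  n17⇒n20
[9] read 'b'  n20⇒n2 ·f  → match P0@[8:9]
[10] read 'a'  n2⇒n12 ·f
[11] read 'b'  n12⇒n13  → match P4@[10:11]
[12] read 'a'  n13⇒n12 ·f
[13] read 'a'  n12⇒n17 ·f
[14] read 'a'  n17⇒n18
[15] read 'b'  n18⇒n19  → match P4@[14:15],P5@[12:15]
[16] read 'c'  n19⇒n4 ·f
[17] read 'b'  n4⇒n2 ·f  → match P0@[16:17]
[18] read 'b'  n2⇒n3 ·f
[19] read 'b'  n3⇒n3 ·f
[20] read 'b'  n3⇒n3 ·f
[21] read 'a'  n3⇒n12

Matches: [[5,4],[5,5],[9,0],[11,4],[15,4],[15,5],[17,0]]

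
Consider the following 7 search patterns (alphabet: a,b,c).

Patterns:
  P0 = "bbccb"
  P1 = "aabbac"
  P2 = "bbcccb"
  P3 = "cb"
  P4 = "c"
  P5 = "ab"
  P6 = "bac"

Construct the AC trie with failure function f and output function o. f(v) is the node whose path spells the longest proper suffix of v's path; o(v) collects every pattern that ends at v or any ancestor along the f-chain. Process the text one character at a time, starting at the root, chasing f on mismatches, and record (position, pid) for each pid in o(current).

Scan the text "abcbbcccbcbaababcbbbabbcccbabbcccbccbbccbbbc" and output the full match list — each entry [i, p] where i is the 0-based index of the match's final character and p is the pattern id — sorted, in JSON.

Build automaton:
Trie nodes:
  0='ε' goto a→6 b→1 c→14
  1='b' goto a→17 b→2
  2='bb' goto c→3
  3='bbc' goto c→4
  4='bbcc' goto b→5 c→12
  5='bbccb' goto ·  [P0 ends]
  6='a' goto a→7 b→16
  7='aa' goto b→8
  8='aab' goto b→9
  9='aabb' goto a→10
  10='aabba' goto c→11
  11='aabbac' goto ·  [P1 ends]
  12='bbccc' goto b→13
  13='bbcccb' goto ·  [P2 ends]
  14='c' goto b→15  [P4 ends]
  15='cb' goto ·  [P3 ends]
  16='ab' goto ·  [P5 ends]
  17='ba' goto c→18
  18='bac' goto ·  [P6 ends]

Failure links (BFS by depth):
  n1('b'): parent n0 fail=0; on 'b' 0 → fail=0;  out ∅∪∅=∅
  n6('a'): parent n0 fail=0; on 'a' 0 → fail=0;  out ∅∪∅=∅
  n14('c'): parent n0 fail=0; on 'c' 0 → fail=0;  out {4}∪∅={4}
  n2('bb'): parent n1 fail=0; on 'b' 0 → fail=1;  out ∅∪∅=∅
  n7('aa'): parent n6 fail=0; on 'a' 0 → fail=6;  out ∅∪∅=∅
  n15('cb'): parent n14 fail=0; on 'b' 0 → fail=1;  out {3}∪∅={3}
  n16('ab'): parent n6 fail=0; on 'b' 0 → fail=1;  out {5}∪∅={5}
  n17('ba'): parent n1 fail=0; on 'a' 0 → fail=6;  out ∅∪∅=∅
  n3('bbc'): parent n2 fail=1; on 'c' 1→0 → fail=14;  out ∅∪{4}={4}
  n8('aab'): parent n7 fail=6; on 'b' 6 → fail=16;  out ∅∪{5}={5}
  n18('bac'): parent n17 fail=6; on 'c' 6→0 → fail=14;  out {6}∪{4}={4,6}
  n4('bbcc'): parent n3 fail=14; on 'c' 14→0 → fail=14;  out ∅∪{4}={4}
  n9('aabb'): parent n8 fail=16; on 'b' 16→1 → fail=2;  out ∅∪∅=∅
  n5('bbccb'): parent n4 fail=14; on 'b' 14 → fail=15;  out {0}∪{3}={0,3}
  n10('aabba'): parent n9 fail=2; on 'a' 2→1 → fail=17;  out ∅∪∅=∅
  n12('bbccc'): parent n4 fail=14; on 'c' 14→0 → fail=14;  out ∅∪{4}={4}
  n11('aabbac'): parent n10 fail=17; on 'c' 17 → fail=18;  out {1}∪{4,6}={1,4,6}
  n13('bbcccb'): parent n12 fail=14; on 'b' 14 → fail=15;  out {2}∪{3}={2,3}

Run:
i=0 'a': node 0→6
i=1 'b': node 6→16  emit P5@[0:1]
i=2 'c': node 16→14 ·f  emit P4@[2:2]
i=3 'b': node 14→15  emit P3@[2:3]
i=4 'b': node 15→2 ·f
i=5 'c': node 2→3  emit P4@[5:5]
i=6 'c': node 3→4  emit P4@[6:6]
i=7 'c': node 4→12  emit P4@[7:7]
i=8 'b': node 12→13  emit P2@[3:8],P3@[7:8]
i=9 'c': node 13→14 ·f  emit P4@[9:9]
i=10 'b': node 14→15  emit P3@[9:10]
i=11 'a': node 15→17 ·f
i=12 'a': node 17→7 ·f
i=13 'b': node 7→8  emit P5@[12:13]
i=14 'a': node 8→17 ·f
i=15 'b': node 17→16 ·f  emit P5@[14:15]
i=16 'c': node 16→14 ·f  emit P4@[16:16]
i=17 'b': node 14→15  emit P3@[16:17]
i=18 'b': node 15→2 ·f
i=19 'b': node 2→2 ·f
i=20 'a': node 2→17 ·f
i=21 'b': node 17→16 ·f  emit P5@[20:21]
i=22 'b': node 16→2 ·f
i=23 'c': node 2→3  emit P4@[23:23]
i=24 'c': node 3→4  emit P4@[24:24]
i=25 'c': node 4→12  emit P4@[25:25]
i=26 'b': node 12→13  emit P2@[21:26],P3@[25:26]
i=27 'a': node 13→17 ·f
i=28 'b': node 17→16 ·f  emit P5@[27:28]
i=29 'b': node 16→2 ·f
i=30 'c': node 2→3  emit P4@[30:30]
i=31 'c': node 3→4  emit P4@[31:31]
i=32 'c': node 4→12  emit P4@[32:32]
i=33 'b': node 12→13  emit P2@[28:33],P3@[32:33]
i=34 'c': node 13→14 ·f  emit P4@[34:34]
i=35 'c': node 14→14 ·f  emit P4@[35:35]
i=36 'b': node 14→15  emit P3@[35:36]
i=37 'b': node 15→2 ·f
i=38 'c': node 2→3  emit P4@[38:38]
i=39 'c': node 3→4  emit P4@[39:39]
i=40 'b': node 4→5  emit P0@[36:40],P3@[39:40]
i=41 'b': node 5→2 ·f
i=42 'b': node 2→2 ·f
i=43 'c': node 2→3  emit P4@[43:43]

All matches (sorted): [[1,5],[2,4],[3,3],[5,4],[6,4],[7,4],[8,2],[8,3],[9,4],[10,3],[13,5],[15,5],[16,4],[17,3],[21,5],[23,4],[24,4],[25,4],[26,2],[26,3],[28,5],[30,4],[31,4],[32,4],[33,2],[33,3],[34,4],[35,4],[36,3],[38,4],[39,4],[40,0],[40,3],[43,4]]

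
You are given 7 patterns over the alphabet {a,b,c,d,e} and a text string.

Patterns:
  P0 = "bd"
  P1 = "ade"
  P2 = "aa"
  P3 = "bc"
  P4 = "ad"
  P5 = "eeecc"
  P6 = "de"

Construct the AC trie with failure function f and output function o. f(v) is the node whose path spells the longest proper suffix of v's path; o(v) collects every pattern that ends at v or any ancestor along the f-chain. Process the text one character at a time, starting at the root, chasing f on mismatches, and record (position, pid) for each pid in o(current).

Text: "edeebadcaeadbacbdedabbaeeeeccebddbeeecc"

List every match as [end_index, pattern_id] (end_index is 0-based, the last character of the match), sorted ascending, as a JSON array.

Build:
Trie nodes:
  0='ε' goto a→3 b→1 d→13 e→8
  1='b' goto c→7 d→2
  2='bd' goto ·  [P0 ends]
  3='a' goto a→6 d→4
  4='ad' goto e→5  [P4 ends]
  5='ade' goto ·  [P1 ends]
  6='aa' goto ·  [P2 ends]
  7='bc' goto ·  [P3 ends]
  8='e' goto e→9
  9='ee' goto e→10
  10='eee' goto c→11
  11='eeec' goto c→12
  12='eeecc' goto ·  [P5 ends]
  13='d' goto e→14
  14='de' goto ·  [P6 ends]

BFS fail/out derivation:
  n1('b'): parent n0 fail=0; on 'b' 0 → fail=0;  out ∅∪∅=∅
  n3('a'): parent n0 fail=0; on 'a' 0 → fail=0;  out ∅∪∅=∅
  n8('e'): parent n0 fail=0; on 'e' 0 → fail=0;  out ∅∪∅=∅
  n13('d'): parent n0 fail=0; on 'd' 0 → fail=0;  out ∅∪∅=∅
  n2('bd'): parent n1 fail=0; on 'd' 0 → fail=13;  out {0}∪∅={0}
  n4('ad'): parent n3 fail=0; on 'd' 0 → fail=13;  out {4}∪∅={4}
  n6('aa'): parent n3 fail=0; on 'a' 0 → fail=3;  out {2}∪∅={2}
  n7('bc'): parent n1 fail=0; on 'c' 0 → fail=0;  out {3}∪∅={3}
  n9('ee'): parent n8 fail=0; on 'e' 0 → fail=8;  out ∅∪∅=∅
  n14('de'): parent n13 fail=0; on 'e' 0 → fail=8;  out {6}∪∅={6}
  n5('ade'): parent n4 fail=13; on 'e' 13 → fail=14;  out {1}∪{6}={1,6}
  n10('eee'): parent n9 fail=8; on 'e' 8 → fail=9;  out ∅∪∅=∅
  n11('eeec'): parent n10 fail=9; on 'c' 9→8→0 → fail=0;  out ∅∪∅=∅
  n12('eeecc'): parent n11 fail=0; on 'c' 0 → fail=0;  out {5}∪∅={5}

Text stream:
[0] read 'e'  n0⇒n8
[1] read 'd'  n8⇒n13 (via fail)
[2] read 'e'  n13⇒n14  ** P6@[1:2]
[3] read 'e'  n14⇒n9 (via fail)
[4] read 'b'  n9⇒n1 (via fail)
[5] read 'a'  n1⇒n3 (via fail)
[6] read 'd'  n3⇒n4  ** P4@[5:6]
[7] read 'c'  n4⇒n0 (via fail)
[8] read 'a'  n0⇒n3
[9] read 'e'  n3⇒n8 (via fail)
[10] read 'a'  n8⇒n3 (via fail)
[11] read 'd'  n3⇒n4  ** P4@[10:11]
[12] read 'b'  n4⇒n1 (via fail)
[13] read 'a'  n1⇒n3 (via fail)
[14] read 'c'  n3⇒n0 (via fail)
[15] read 'b'  n0⇒n1
[16] read 'd'  n1⇒n2  ** P0@[15:16]
[17] read 'e'  n2⇒n14 (via fail)  ** P6@[16:17]
[18] read 'd'  n14⇒n13 (via fail)
[19] read 'a'  n13⇒n3 (via fail)
[20] read 'b'  n3⇒n1 (via fail)
[21] read 'b'  n1⇒n1 (via fail)
[22] read 'a'  n1⇒n3 (via fail)
[23] read 'e'  n3⇒n8 (via fail)
[24] read 'e'  n8⇒n9
[25] read 'e'  n9⇒n10
[26] read 'e'  n10⇒n10 (via fail)
[27] read 'c'  n10⇒n11
[28] read 'c'  n11⇒n12  ** P5@[24:28]
[29] read 'e'  n12⇒n8 (via fail)
[30] read 'b'  n8⇒n1 (via fail)
[31] read 'd'  n1⇒n2  ** P0@[30:31]
[32] read 'd'  n2⇒n13 (via fail)
[33] read 'b'  n13⇒n1 (via fail)
[34] read 'e'  n1⇒n8 (via fail)
[35] read 'e'  n8⇒n9
[36] read 'e'  n9⇒n10
[37] read 'c'  n10⇒n11
[38] read 'c'  n11⇒n12  ** P5@[34:38]

Result: [[2,6],[6,4],[11,4],[16,0],[17,6],[28,5],[31,0],[38,5]]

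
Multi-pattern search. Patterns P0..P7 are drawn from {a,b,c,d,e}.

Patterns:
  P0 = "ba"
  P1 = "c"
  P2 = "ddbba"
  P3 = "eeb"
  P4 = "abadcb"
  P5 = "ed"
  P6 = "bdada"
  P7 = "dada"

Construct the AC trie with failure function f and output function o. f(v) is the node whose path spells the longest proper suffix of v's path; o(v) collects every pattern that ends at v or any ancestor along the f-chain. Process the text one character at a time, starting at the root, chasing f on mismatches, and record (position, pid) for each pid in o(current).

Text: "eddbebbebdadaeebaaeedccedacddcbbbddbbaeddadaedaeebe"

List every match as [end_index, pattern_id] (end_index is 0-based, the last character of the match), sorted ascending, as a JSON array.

Build:
Trie nodes:
  n0 'ε': a→12 b→1 c→3 d→4 e→9
  n1 'b': a→2 d→19
  n2 'ba': ·  ←P0
  n3 'c': ·  ←P1
  n4 'd': a→23 d→5
  n5 'dd': b→6
  n6 'ddb': b→7
  n7 'ddbb': a→8
  n8 'ddbba': ·  ←P2
  n9 'e': d→18 e→10
  n10 'ee': b→11
  n11 'eeb': ·  ←P3
  n12 'a': b→13
  n13 'ab': a→14
  n14 'aba': d→15
  n15 'abad': c→16
  n16 'abadc': b→17
  n17 'abadcb': ·  ←P4
  n18 'ed': ·  ←P5
  n19 'bd': a→20
  n20 'bda': d→21
  n21 'bdad': a→22
  n22 'bdada': ·  ←P6
  n23 'da': d→24
  n24 'dad': a→25
  n25 'dada': ·  ←P7

Failure links (BFS by depth):
  fail(1) 'b': from fail(0)=0 chase 'b': 0 ⇒ 0;  out=∅∪out(0)=∅
  fail(3) 'c': from fail(0)=0 chase 'c': 0 ⇒ 0;  out={1}∪out(0)={1}
  fail(4) 'd': from fail(0)=0 chase 'd': 0 ⇒ 0;  out=∅∪out(0)=∅
  fail(9) 'e': from fail(0)=0 chase 'e': 0 ⇒ 0;  out=∅∪out(0)=∅
  fail(12) 'a': from fail(0)=0 chase 'a': 0 ⇒ 0;  out=∅∪out(0)=∅
  fail(2) 'ba': from fail(1)=0 chase 'a': 0 ⇒ 12;  out={0}∪out(12)={0}
  fail(5) 'dd': from fail(4)=0 chase 'd': 0 ⇒ 4;  out=∅∪out(4)=∅
  fail(10) 'ee': from fail(9)=0 chase 'e': 0 ⇒ 9;  out=∅∪out(9)=∅
  fail(13) 'ab': from fail(12)=0 chase 'b': 0 ⇒ 1;  out=∅∪out(1)=∅
  fail(18) 'ed': from fail(9)=0 chase 'd': 0 ⇒ 4;  out={5}∪out(4)={5}
  fail(19) 'bd': from fail(1)=0 chase 'd': 0 ⇒ 4;  out=∅∪out(4)=∅
  fail(23) 'da': from fail(4)=0 chase 'a': 0 ⇒ 12;  out=∅∪out(12)=∅
  fail(6) 'ddb': from fail(5)=4 chase 'b': 4→0 ⇒ 1;  out=∅∪out(1)=∅
  fail(11) 'eeb': from fail(10)=9 chase 'b': 9→0 ⇒ 1;  out={3}∪out(1)={3}
  fail(14) 'aba': from fail(13)=1 chase 'a': 1 ⇒ 2;  out=∅∪out(2)={0}
  fail(20) 'bda': from fail(19)=4 chase 'a': 4 ⇒ 23;  out=∅∪out(23)=∅
  fail(24) 'dad': from fail(23)=12 chase 'd': 12→0 ⇒ 4;  out=∅∪out(4)=∅
  fail(7) 'ddbb': from fail(6)=1 chase 'b': 1→0 ⇒ 1;  out=∅∪out(1)=∅
  fail(15) 'abad': from fail(14)=2 chase 'd': 2→12→0 ⇒ 4;  out=∅∪out(4)=∅
  fail(21) 'bdad': from fail(20)=23 chase 'd': 23 ⇒ 24;  out=∅∪out(24)=∅
  fail(25) 'dada': from fail(24)=4 chase 'a': 4 ⇒ 23;  out={7}∪out(23)={7}
  fail(8) 'ddbba': from fail(7)=1 chase 'a': 1 ⇒ 2;  out={2}∪out(2)={0,2}
  fail(16) 'abadc': from fail(15)=4 chase 'c': 4→0 ⇒ 3;  out=∅∪out(3)={1}
  fail(22) 'bdada': from fail(21)=24 chase 'a': 24 ⇒ 25;  out={6}∪out(25)={6,7}
  fail(17) 'abadcb': from fail(16)=3 chase 'b': 3→0 ⇒ 1;  out={4}∪out(1)={4}

Run:
i=0 'e': node 0→9
i=1 'd': node 9→18  ** P5@[0:1]
i=2 'd': node 18→5 (via fail)
i=3 'b': node 5→6
i=4 'e': node 6→9 (via fail)
i=5 'b': node 9→1 (via fail)
i=6 'b': node 1→1 (via fail)
i=7 'e': node 1→9 (via fail)
i=8 'b': node 9→1 (via fail)
i=9 'd': node 1→19
i=10 'a': node 19→20
i=11 'd': node 20→21
i=12 'a': node 21→22  ** P6@[8:12],P7@[9:12]
i=13 'e': node 22→9 (via fail)
i=14 'e': node 9→10
i=15 'b': node 10→11  ** P3@[13:15]
i=16 'a': node 11→2 (via fail)  ** P0@[15:16]
i=17 'a': node 2→12 (via fail)
i=18 'e': node 12→9 (via fail)
i=19 'e': node 9→10
i=20 'd': node 10→18 (via fail)  ** P5@[19:20]
i=21 'c': node 18→3 (via fail)  ** P1@[21:21]
i=22 'c': node 3→3 (via fail)  ** P1@[22:22]
i=23 'e': node 3→9 (via fail)
i=24 'd': node 9→18  ** P5@[23:24]
i=25 'a': node 18→23 (via fail)
i=26 'c': node 23→3 (via fail)  ** P1@[26:26]
i=27 'd': node 3→4 (via fail)
i=28 'd': node 4→5
i=29 'c': node 5→3 (via fail)  ** P1@[29:29]
i=30 'b': node 3→1 (via fail)
i=31 'b': node 1→1 (via fail)
i=32 'b': node 1→1 (via fail)
i=33 'd': node 1→19
i=34 'd': node 19→5 (via fail)
i=35 'b': node 5→6
i=36 'b': node 6→7
i=37 'a': node 7→8  ** P0@[36:37],P2@[33:37]
i=38 'e': node 8→9 (via fail)
i=39 'd': node 9→18  ** P5@[38:39]
i=40 'd': node 18→5 (via fail)
i=41 'a': node 5→23 (via fail)
i=42 'd': node 23→24
i=43 'a': node 24→25  ** P7@[40:43]
i=44 'e': node 25→9 (via fail)
i=45 'd': node 9→18  ** P5@[44:45]
i=46 'a': node 18→23 (via fail)
i=47 'e': node 23→9 (via fail)
i=48 'e': node 9→10
i=49 'b': node 10→11  ** P3@[47:49]
i=50 'e': node 11→9 (via fail)

All matches (sorted): [[1,5],[12,6],[12,7],[15,3],[16,0],[20,5],[21,1],[22,1],[24,5],[26,1],[29,1],[37,0],[37,2],[39,5],[43,7],[45,5],[49,3]]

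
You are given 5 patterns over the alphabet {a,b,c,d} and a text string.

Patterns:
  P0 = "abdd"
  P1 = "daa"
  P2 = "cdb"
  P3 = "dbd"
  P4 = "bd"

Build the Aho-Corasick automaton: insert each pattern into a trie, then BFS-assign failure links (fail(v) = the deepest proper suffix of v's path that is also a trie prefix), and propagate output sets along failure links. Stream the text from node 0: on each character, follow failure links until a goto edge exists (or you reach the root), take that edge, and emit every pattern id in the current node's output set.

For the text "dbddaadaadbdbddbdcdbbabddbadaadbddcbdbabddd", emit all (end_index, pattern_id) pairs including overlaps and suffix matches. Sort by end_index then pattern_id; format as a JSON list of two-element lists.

Build:
Trie nodes:
  0='ε' goto a→1 b→13 c→8 d→5
  1='a' goto b→2
  2='ab' goto d→3
  3='abd' goto d→4
  4='abdd' goto ·  [P0 ends]
  5='d' goto a→6 b→11
  6='da' goto a→7
  7='daa' goto ·  [P1 ends]
  8='c' goto d→9
  9='cd' goto b→10
  10='cdb' goto ·  [P2 ends]
  11='db' goto d→12
  12='dbd' goto ·  [P3 ends]
  13='b' goto d→14
  14='bd' goto ·  [P4 ends]

Failure links (BFS by depth):
  fail(1) 'a': from fail(0)=0 chase 'a': 0 ⇒ 0;  out=∅∪out(0)=∅
  fail(5) 'd': from fail(0)=0 chase 'd': 0 ⇒ 0;  out=∅∪out(0)=∅
  fail(8) 'c': from fail(0)=0 chase 'c': 0 ⇒ 0;  out=∅∪out(0)=∅
  fail(13) 'b': from fail(0)=0 chase 'b': 0 ⇒ 0;  out=∅∪out(0)=∅
  fail(2) 'ab': from fail(1)=0 chase 'b': 0 ⇒ 13;  out=∅∪out(13)=∅
  fail(6) 'da': from fail(5)=0 chase 'a': 0 ⇒ 1;  out=∅∪out(1)=∅
  fail(9) 'cd': from fail(8)=0 chase 'd': 0 ⇒ 5;  out=∅∪out(5)=∅
  fail(11) 'db': from fail(5)=0 chase 'b': 0 ⇒ 13;  out=∅∪out(13)=∅
  fail(14) 'bd': from fail(13)=0 chase 'd': 0 ⇒ 5;  out={4}∪out(5)={4}
  fail(3) 'abd': from fail(2)=13 chase 'd': 13 ⇒ 14;  out=∅∪out(14)={4}
  fail(7) 'daa': from fail(6)=1 chase 'a': 1→0 ⇒ 1;  out={1}∪out(1)={1}
  fail(10) 'cdb': from fail(9)=5 chase 'b': 5 ⇒ 11;  out={2}∪out(11)={2}
  fail(12) 'dbd': from fail(11)=13 chase 'd': 13 ⇒ 14;  out={3}∪out(14)={3,4}
  fail(4) 'abdd': from fail(3)=14 chase 'd': 14→5→0 ⇒ 5;  out={0}∪out(5)={0}

Run:
i=0 'd': node 0→5
i=1 'b': node 5→11
i=2 'd': node 11→12  → match P3@[0:2],P4@[1:2]
i=3 'd': node 12→5 (fail-walked)
i=4 'a': node 5→6
i=5 'a': node 6→7  → match P1@[3:5]
i=6 'd': node 7→5 (fail-walked)
i=7 'a': node 5→6
i=8 'a': node 6→7  → match P1@[6:8]
i=9 'd': node 7→5 (fail-walked)
i=10 'b': node 5→11
i=11 'd': node 11→12  → match P3@[9:11],P4@[10:11]
i=12 'b': node 12→11 (fail-walked)
i=13 'd': node 11→12  → match P3@[11:13],P4@[12:13]
i=14 'd': node 12→5 (fail-walked)
i=15 'b': node 5→11
i=16 'd': node 11→12  → match P3@[14:16],P4@[15:16]
i=17 'c': node 12→8 (fail-walked)
i=18 'd': node 8→9
i=19 'b': node 9→10  → match P2@[17:19]
i=20 'b': node 10→13 (fail-walked)
i=21 'a': node 13→1 (fail-walked)
i=22 'b': node 1→2
i=23 'd': node 2→3  → match P4@[22:23]
i=24 'd': node 3→4  → match P0@[21:24]
i=25 'b': node 4→11 (fail-walked)
i=26 'a': node 11→1 (fail-walked)
i=27 'd': node 1→5 (fail-walked)
i=28 'a': node 5→6
i=29 'a': node 6→7  → match P1@[27:29]
i=30 'd': node 7→5 (fail-walked)
i=31 'b': node 5→11
i=32 'd': node 11→12  → match P3@[30:32],P4@[31:32]
i=33 'd': node 12→5 (fail-walked)
i=34 'c': node 5→8 (fail-walked)
i=35 'b': node 8→13 (fail-walked)
i=36 'd': node 13→14  → match P4@[35:36]
i=37 'b': node 14→11 (fail-walked)
i=38 'a': node 11→1 (fail-walked)
i=39 'b': node 1→2
i=40 'd': node 2→3  → match P4@[39:40]
i=41 'd': node 3→4  → match P0@[38:41]
i=42 'd': node 4→5 (fail-walked)

Result: [[2,3],[2,4],[5,1],[8,1],[11,3],[11,4],[13,3],[13,4],[16,3],[16,4],[19,2],[23,4],[24,0],[29,1],[32,3],[32,4],[36,4],[40,4],[41,0]]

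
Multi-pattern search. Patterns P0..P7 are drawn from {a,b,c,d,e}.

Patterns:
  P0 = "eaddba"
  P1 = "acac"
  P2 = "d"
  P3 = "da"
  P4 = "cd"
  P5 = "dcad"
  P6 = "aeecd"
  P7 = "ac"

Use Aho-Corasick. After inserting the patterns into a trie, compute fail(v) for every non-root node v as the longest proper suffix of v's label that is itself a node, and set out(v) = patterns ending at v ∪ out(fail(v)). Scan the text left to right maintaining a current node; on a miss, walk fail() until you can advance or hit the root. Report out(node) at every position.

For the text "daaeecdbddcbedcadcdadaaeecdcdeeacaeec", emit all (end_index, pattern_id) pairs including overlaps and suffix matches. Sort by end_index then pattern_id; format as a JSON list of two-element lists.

Build automaton:
Trie nodes:
  0='ε' goto a→7 c→13 d→11 e→1
  1='e' goto a→2
  2='ea' goto d→3
  3='ead' goto d→4
  4='eadd' goto b→5
  5='eaddb' goto a→6
  6='eaddba' goto ·  [P0 ends]
  7='a' goto c→8 e→18
  8='ac' goto a→9  [P7 ends]
  9='aca' goto c→10
  10='acac' goto ·  [P1 ends]
  11='d' goto a→12 c→15  [P2 ends]
  12='da' goto ·  [P3 ends]
  13='c' goto d→14
  14='cd' goto ·  [P4 ends]
  15='dc' goto a→16
  16='dca' goto d→17
  17='dcad' goto ·  [P5 ends]
  18='ae' goto e→19
  19='aee' goto c→20
  20='aeec' goto d→21
  21='aeecd' goto ·  [P6 ends]

BFS fail/out derivation:
  fail(1) 'e': from fail(0)=0 chase 'e': 0 ⇒ 0;  out=∅∪out(0)=∅
  fail(7) 'a': from fail(0)=0 chase 'a': 0 ⇒ 0;  out=∅∪out(0)=∅
  fail(11) 'd': from fail(0)=0 chase 'd': 0 ⇒ 0;  out={2}∪out(0)={2}
  fail(13) 'c': from fail(0)=0 chase 'c': 0 ⇒ 0;  out=∅∪out(0)=∅
  fail(2) 'ea': from fail(1)=0 chase 'a': 0 ⇒ 7;  out=∅∪out(7)=∅
  fail(8) 'ac': from fail(7)=0 chase 'c': 0 ⇒ 13;  out={7}∪out(13)={7}
  fail(12) 'da': from fail(11)=0 chase 'a': 0 ⇒ 7;  out={3}∪out(7)={3}
  fail(14) 'cd': from fail(13)=0 chase 'd': 0 ⇒ 11;  out={4}∪out(11)={2,4}
  fail(15) 'dc': from fail(11)=0 chase 'c': 0 ⇒ 13;  out=∅∪out(13)=∅
  fail(18) 'ae': from fail(7)=0 chase 'e': 0 ⇒ 1;  out=∅∪out(1)=∅
  fail(3) 'ead': from fail(2)=7 chase 'd': 7→0 ⇒ 11;  out=∅∪out(11)={2}
  fail(9) 'aca': from fail(8)=13 chase 'a': 13→0 ⇒ 7;  out=∅∪out(7)=∅
  fail(16) 'dca': from fail(15)=13 chase 'a': 13→0 ⇒ 7;  out=∅∪out(7)=∅
  fail(19) 'aee': from fail(18)=1 chase 'e': 1→0 ⇒ 1;  out=∅∪out(1)=∅
  fail(4) 'eadd': from fail(3)=11 chase 'd': 11→0 ⇒ 11;  out=∅∪out(11)={2}
  fail(10) 'acac': from fail(9)=7 chase 'c': 7 ⇒ 8;  out={1}∪out(8)={1,7}
  fail(17) 'dcad': from fail(16)=7 chase 'd': 7→0 ⇒ 11;  out={5}∪out(11)={2,5}
  fail(20) 'aeec': from fail(19)=1 chase 'c': 1→0 ⇒ 13;  out=∅∪out(13)=∅
  fail(5) 'eaddb': from fail(4)=11 chase 'b': 11→0 ⇒ 0;  out=∅∪out(0)=∅
  fail(21) 'aeecd': from fail(20)=13 chase 'd': 13 ⇒ 14;  out={6}∪out(14)={2,4,6}
  fail(6) 'eaddba': from fail(5)=0 chase 'a': 0 ⇒ 7;  out={0}∪out(7)={0}

Scan:
pos 0 'd': at 11  emit P2@[0:0]
pos 1 'a': at 12  emit P3@[0:1]
pos 2 'a': at 7 (via fail)
pos 3 'e': at 18
pos 4 'e': at 19
pos 5 'c': at 20
pos 6 'd': at 21  emit P2@[6:6],P4@[5:6],P6@[2:6]
pos 7 'b': at 0 (via fail)
pos 8 'd': at 11  emit P2@[8:8]
pos 9 'd': at 11 (via fail)  emit P2@[9:9]
pos 10 'c': at 15
pos 11 'b': at 0 (via fail)
pos 12 'e': at 1
pos 13 'd': at 11 (via fail)  emit P2@[13:13]
pos 14 'c': at 15
pos 15 'a': at 16
pos 16 'd': at 17  emit P2@[16:16],P5@[13:16]
pos 17 'c': at 15 (via fail)
pos 18 'd': at 14 (via fail)  emit P2@[18:18],P4@[17:18]
pos 19 'a': at 12 (via fail)  emit P3@[18:19]
pos 20 'd': at 11 (via fail)  emit P2@[20:20]
pos 21 'a': at 12  emit P3@[20:21]
pos 22 'a': at 7 (via fail)
pos 23 'e': at 18
pos 24 'e': at 19
pos 25 'c': at 20
pos 26 'd': at 21  emit P2@[26:26],P4@[25:26],P6@[22:26]
pos 27 'c': at 15 (via fail)
pos 28 'd': at 14 (via fail)  emit P2@[28:28],P4@[27:28]
pos 29 'e': at 1 (via fail)
pos 30 'e': at 1 (via fail)
pos 31 'a': at 2
pos 32 'c': at 8 (via fail)  emit P7@[31:32]
pos 33 'a': at 9
pos 34 'e': at 18 (via fail)
pos 35 'e': at 19
pos 36 'c': at 20

All matches (sorted): [[0,2],[1,3],[6,2],[6,4],[6,6],[8,2],[9,2],[13,2],[16,2],[16,5],[18,2],[18,4],[19,3],[20,2],[21,3],[26,2],[26,4],[26,6],[28,2],[28,4],[32,7]]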